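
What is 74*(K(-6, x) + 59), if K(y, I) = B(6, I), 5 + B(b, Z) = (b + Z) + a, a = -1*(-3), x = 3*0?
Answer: 4662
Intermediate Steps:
x = 0
a = 3
B(b, Z) = -2 + Z + b (B(b, Z) = -5 + ((b + Z) + 3) = -5 + ((Z + b) + 3) = -5 + (3 + Z + b) = -2 + Z + b)
K(y, I) = 4 + I (K(y, I) = -2 + I + 6 = 4 + I)
74*(K(-6, x) + 59) = 74*((4 + 0) + 59) = 74*(4 + 59) = 74*63 = 4662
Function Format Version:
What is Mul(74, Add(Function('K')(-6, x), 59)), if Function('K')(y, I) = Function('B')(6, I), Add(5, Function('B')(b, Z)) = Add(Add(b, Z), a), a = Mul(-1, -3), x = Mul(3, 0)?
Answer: 4662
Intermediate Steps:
x = 0
a = 3
Function('B')(b, Z) = Add(-2, Z, b) (Function('B')(b, Z) = Add(-5, Add(Add(b, Z), 3)) = Add(-5, Add(Add(Z, b), 3)) = Add(-5, Add(3, Z, b)) = Add(-2, Z, b))
Function('K')(y, I) = Add(4, I) (Function('K')(y, I) = Add(-2, I, 6) = Add(4, I))
Mul(74, Add(Function('K')(-6, x), 59)) = Mul(74, Add(Add(4, 0), 59)) = Mul(74, Add(4, 59)) = Mul(74, 63) = 4662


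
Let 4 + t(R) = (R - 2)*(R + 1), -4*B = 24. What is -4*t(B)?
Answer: -144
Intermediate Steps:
B = -6 (B = -¼*24 = -6)
t(R) = -4 + (1 + R)*(-2 + R) (t(R) = -4 + (R - 2)*(R + 1) = -4 + (-2 + R)*(1 + R) = -4 + (1 + R)*(-2 + R))
-4*t(B) = -4*(-6 + (-6)² - 1*(-6)) = -4*(-6 + 36 + 6) = -4*36 = -144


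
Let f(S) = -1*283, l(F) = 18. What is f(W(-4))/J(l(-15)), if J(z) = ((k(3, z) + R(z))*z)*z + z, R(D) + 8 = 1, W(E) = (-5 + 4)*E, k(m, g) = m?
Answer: 283/1278 ≈ 0.22144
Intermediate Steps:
W(E) = -E
R(D) = -7 (R(D) = -8 + 1 = -7)
f(S) = -283
J(z) = z - 4*z² (J(z) = ((3 - 7)*z)*z + z = (-4*z)*z + z = -4*z² + z = z - 4*z²)
f(W(-4))/J(l(-15)) = -283*1/(18*(1 - 4*18)) = -283*1/(18*(1 - 72)) = -283/(18*(-71)) = -283/(-1278) = -283*(-1/1278) = 283/1278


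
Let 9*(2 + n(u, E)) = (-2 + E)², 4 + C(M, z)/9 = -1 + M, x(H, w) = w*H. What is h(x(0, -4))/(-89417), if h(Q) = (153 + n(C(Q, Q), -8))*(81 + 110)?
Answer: -278669/804753 ≈ -0.34628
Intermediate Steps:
x(H, w) = H*w
C(M, z) = -45 + 9*M (C(M, z) = -36 + 9*(-1 + M) = -36 + (-9 + 9*M) = -45 + 9*M)
n(u, E) = -2 + (-2 + E)²/9
h(Q) = 278669/9 (h(Q) = (153 + (-2 + (-2 - 8)²/9))*(81 + 110) = (153 + (-2 + (⅑)*(-10)²))*191 = (153 + (-2 + (⅑)*100))*191 = (153 + (-2 + 100/9))*191 = (153 + 82/9)*191 = (1459/9)*191 = 278669/9)
h(x(0, -4))/(-89417) = (278669/9)/(-89417) = (278669/9)*(-1/89417) = -278669/804753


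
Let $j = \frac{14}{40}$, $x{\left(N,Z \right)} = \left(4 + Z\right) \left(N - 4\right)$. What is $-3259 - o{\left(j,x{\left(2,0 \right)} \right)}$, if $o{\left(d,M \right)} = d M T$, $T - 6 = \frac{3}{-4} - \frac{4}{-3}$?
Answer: $- \frac{97217}{30} \approx -3240.6$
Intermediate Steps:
$T = \frac{79}{12}$ ($T = 6 + \left(\frac{3}{-4} - \frac{4}{-3}\right) = 6 + \left(3 \left(- \frac{1}{4}\right) - - \frac{4}{3}\right) = 6 + \left(- \frac{3}{4} + \frac{4}{3}\right) = 6 + \frac{7}{12} = \frac{79}{12} \approx 6.5833$)
$x{\left(N,Z \right)} = \left(-4 + N\right) \left(4 + Z\right)$ ($x{\left(N,Z \right)} = \left(4 + Z\right) \left(-4 + N\right) = \left(-4 + N\right) \left(4 + Z\right)$)
$j = \frac{7}{20}$ ($j = 14 \cdot \frac{1}{40} = \frac{7}{20} \approx 0.35$)
$o{\left(d,M \right)} = \frac{79 M d}{12}$ ($o{\left(d,M \right)} = d M \frac{79}{12} = M d \frac{79}{12} = \frac{79 M d}{12}$)
$-3259 - o{\left(j,x{\left(2,0 \right)} \right)} = -3259 - \frac{79}{12} \left(-16 - 0 + 4 \cdot 2 + 2 \cdot 0\right) \frac{7}{20} = -3259 - \frac{79}{12} \left(-16 + 0 + 8 + 0\right) \frac{7}{20} = -3259 - \frac{79}{12} \left(-8\right) \frac{7}{20} = -3259 - - \frac{553}{30} = -3259 + \frac{553}{30} = - \frac{97217}{30}$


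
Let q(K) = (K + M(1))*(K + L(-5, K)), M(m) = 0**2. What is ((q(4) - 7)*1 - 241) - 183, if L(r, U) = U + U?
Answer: -383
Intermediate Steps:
M(m) = 0
L(r, U) = 2*U
q(K) = 3*K**2 (q(K) = (K + 0)*(K + 2*K) = K*(3*K) = 3*K**2)
((q(4) - 7)*1 - 241) - 183 = ((3*4**2 - 7)*1 - 241) - 183 = ((3*16 - 7)*1 - 241) - 183 = ((48 - 7)*1 - 241) - 183 = (41*1 - 241) - 183 = (41 - 241) - 183 = -200 - 183 = -383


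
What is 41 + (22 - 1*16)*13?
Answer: 119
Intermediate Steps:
41 + (22 - 1*16)*13 = 41 + (22 - 16)*13 = 41 + 6*13 = 41 + 78 = 119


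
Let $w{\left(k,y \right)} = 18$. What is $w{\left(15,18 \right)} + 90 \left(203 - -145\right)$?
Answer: $31338$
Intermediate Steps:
$w{\left(15,18 \right)} + 90 \left(203 - -145\right) = 18 + 90 \left(203 - -145\right) = 18 + 90 \left(203 + 145\right) = 18 + 90 \cdot 348 = 18 + 31320 = 31338$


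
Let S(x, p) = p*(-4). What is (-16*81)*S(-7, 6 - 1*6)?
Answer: 0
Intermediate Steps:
S(x, p) = -4*p
(-16*81)*S(-7, 6 - 1*6) = (-16*81)*(-4*(6 - 1*6)) = -(-5184)*(6 - 6) = -(-5184)*0 = -1296*0 = 0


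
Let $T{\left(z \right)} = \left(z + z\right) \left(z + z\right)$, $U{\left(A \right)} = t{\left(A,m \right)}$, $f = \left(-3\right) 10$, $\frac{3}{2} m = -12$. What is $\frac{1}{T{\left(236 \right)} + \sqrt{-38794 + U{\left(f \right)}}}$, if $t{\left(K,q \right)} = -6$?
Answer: $\frac{13924}{3102046841} - \frac{5 i \sqrt{97}}{12408187364} \approx 4.4886 \cdot 10^{-6} - 3.9687 \cdot 10^{-9} i$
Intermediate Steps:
$m = -8$ ($m = \frac{2}{3} \left(-12\right) = -8$)
$f = -30$
$U{\left(A \right)} = -6$
$T{\left(z \right)} = 4 z^{2}$ ($T{\left(z \right)} = 2 z 2 z = 4 z^{2}$)
$\frac{1}{T{\left(236 \right)} + \sqrt{-38794 + U{\left(f \right)}}} = \frac{1}{4 \cdot 236^{2} + \sqrt{-38794 - 6}} = \frac{1}{4 \cdot 55696 + \sqrt{-38800}} = \frac{1}{222784 + 20 i \sqrt{97}}$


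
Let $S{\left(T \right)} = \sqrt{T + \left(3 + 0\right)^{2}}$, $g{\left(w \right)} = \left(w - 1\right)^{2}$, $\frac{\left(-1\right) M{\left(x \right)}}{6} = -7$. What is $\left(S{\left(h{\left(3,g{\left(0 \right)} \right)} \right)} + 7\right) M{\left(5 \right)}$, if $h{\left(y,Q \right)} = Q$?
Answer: $294 + 42 \sqrt{10} \approx 426.82$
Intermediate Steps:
$M{\left(x \right)} = 42$ ($M{\left(x \right)} = \left(-6\right) \left(-7\right) = 42$)
$g{\left(w \right)} = \left(-1 + w\right)^{2}$
$S{\left(T \right)} = \sqrt{9 + T}$ ($S{\left(T \right)} = \sqrt{T + 3^{2}} = \sqrt{T + 9} = \sqrt{9 + T}$)
$\left(S{\left(h{\left(3,g{\left(0 \right)} \right)} \right)} + 7\right) M{\left(5 \right)} = \left(\sqrt{9 + \left(-1 + 0\right)^{2}} + 7\right) 42 = \left(\sqrt{9 + \left(-1\right)^{2}} + 7\right) 42 = \left(\sqrt{9 + 1} + 7\right) 42 = \left(\sqrt{10} + 7\right) 42 = \left(7 + \sqrt{10}\right) 42 = 294 + 42 \sqrt{10}$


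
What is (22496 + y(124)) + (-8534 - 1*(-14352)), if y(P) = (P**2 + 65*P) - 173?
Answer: 51577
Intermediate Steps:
y(P) = -173 + P**2 + 65*P
(22496 + y(124)) + (-8534 - 1*(-14352)) = (22496 + (-173 + 124**2 + 65*124)) + (-8534 - 1*(-14352)) = (22496 + (-173 + 15376 + 8060)) + (-8534 + 14352) = (22496 + 23263) + 5818 = 45759 + 5818 = 51577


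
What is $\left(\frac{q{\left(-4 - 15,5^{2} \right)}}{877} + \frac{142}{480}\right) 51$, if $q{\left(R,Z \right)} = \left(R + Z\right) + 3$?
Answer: $\frac{1095259}{70160} \approx 15.611$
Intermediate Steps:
$q{\left(R,Z \right)} = 3 + R + Z$
$\left(\frac{q{\left(-4 - 15,5^{2} \right)}}{877} + \frac{142}{480}\right) 51 = \left(\frac{3 - 19 + 5^{2}}{877} + \frac{142}{480}\right) 51 = \left(\left(3 - 19 + 25\right) \frac{1}{877} + 142 \cdot \frac{1}{480}\right) 51 = \left(\left(3 - 19 + 25\right) \frac{1}{877} + \frac{71}{240}\right) 51 = \left(9 \cdot \frac{1}{877} + \frac{71}{240}\right) 51 = \left(\frac{9}{877} + \frac{71}{240}\right) 51 = \frac{64427}{210480} \cdot 51 = \frac{1095259}{70160}$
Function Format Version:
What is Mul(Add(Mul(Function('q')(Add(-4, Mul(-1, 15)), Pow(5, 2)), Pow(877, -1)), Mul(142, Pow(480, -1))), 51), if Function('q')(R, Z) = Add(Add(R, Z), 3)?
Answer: Rational(1095259, 70160) ≈ 15.611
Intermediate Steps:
Function('q')(R, Z) = Add(3, R, Z)
Mul(Add(Mul(Function('q')(Add(-4, Mul(-1, 15)), Pow(5, 2)), Pow(877, -1)), Mul(142, Pow(480, -1))), 51) = Mul(Add(Mul(Add(3, Add(-4, Mul(-1, 15)), Pow(5, 2)), Pow(877, -1)), Mul(142, Pow(480, -1))), 51) = Mul(Add(Mul(Add(3, Add(-4, -15), 25), Rational(1, 877)), Mul(142, Rational(1, 480))), 51) = Mul(Add(Mul(Add(3, -19, 25), Rational(1, 877)), Rational(71, 240)), 51) = Mul(Add(Mul(9, Rational(1, 877)), Rational(71, 240)), 51) = Mul(Add(Rational(9, 877), Rational(71, 240)), 51) = Mul(Rational(64427, 210480), 51) = Rational(1095259, 70160)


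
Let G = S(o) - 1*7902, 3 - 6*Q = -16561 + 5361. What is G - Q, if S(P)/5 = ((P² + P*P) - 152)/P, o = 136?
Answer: -858305/102 ≈ -8414.8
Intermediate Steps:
Q = 11203/6 (Q = ½ - (-16561 + 5361)/6 = ½ - ⅙*(-11200) = ½ + 5600/3 = 11203/6 ≈ 1867.2)
S(P) = 5*(-152 + 2*P²)/P (S(P) = 5*(((P² + P*P) - 152)/P) = 5*(((P² + P²) - 152)/P) = 5*((2*P² - 152)/P) = 5*((-152 + 2*P²)/P) = 5*(-152 + 2*P²)/P)
G = -111309/17 (G = (-760/136 + 10*136) - 1*7902 = (-760*1/136 + 1360) - 7902 = (-95/17 + 1360) - 7902 = 23025/17 - 7902 = -111309/17 ≈ -6547.6)
G - Q = -111309/17 - 1*11203/6 = -111309/17 - 11203/6 = -858305/102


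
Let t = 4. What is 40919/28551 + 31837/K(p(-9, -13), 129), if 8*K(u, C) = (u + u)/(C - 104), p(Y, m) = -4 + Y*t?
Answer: -4544809097/57102 ≈ -79591.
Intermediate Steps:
p(Y, m) = -4 + 4*Y (p(Y, m) = -4 + Y*4 = -4 + 4*Y)
K(u, C) = u/(4*(-104 + C)) (K(u, C) = ((u + u)/(C - 104))/8 = ((2*u)/(-104 + C))/8 = (2*u/(-104 + C))/8 = u/(4*(-104 + C)))
40919/28551 + 31837/K(p(-9, -13), 129) = 40919/28551 + 31837/(((-4 + 4*(-9))/(4*(-104 + 129)))) = 40919*(1/28551) + 31837/(((¼)*(-4 - 36)/25)) = 40919/28551 + 31837/(((¼)*(-40)*(1/25))) = 40919/28551 + 31837/(-⅖) = 40919/28551 + 31837*(-5/2) = 40919/28551 - 159185/2 = -4544809097/57102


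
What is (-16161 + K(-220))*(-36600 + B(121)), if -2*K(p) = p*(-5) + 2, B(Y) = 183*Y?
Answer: 241605384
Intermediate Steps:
K(p) = -1 + 5*p/2 (K(p) = -(p*(-5) + 2)/2 = -(-5*p + 2)/2 = -(2 - 5*p)/2 = -1 + 5*p/2)
(-16161 + K(-220))*(-36600 + B(121)) = (-16161 + (-1 + (5/2)*(-220)))*(-36600 + 183*121) = (-16161 + (-1 - 550))*(-36600 + 22143) = (-16161 - 551)*(-14457) = -16712*(-14457) = 241605384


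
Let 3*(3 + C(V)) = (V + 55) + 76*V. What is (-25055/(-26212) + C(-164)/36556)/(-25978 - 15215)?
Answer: -201494363/9867843621324 ≈ -2.0419e-5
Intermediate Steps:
C(V) = 46/3 + 77*V/3 (C(V) = -3 + ((V + 55) + 76*V)/3 = -3 + ((55 + V) + 76*V)/3 = -3 + (55 + 77*V)/3 = -3 + (55/3 + 77*V/3) = 46/3 + 77*V/3)
(-25055/(-26212) + C(-164)/36556)/(-25978 - 15215) = (-25055/(-26212) + (46/3 + (77/3)*(-164))/36556)/(-25978 - 15215) = (-25055*(-1/26212) + (46/3 - 12628/3)*(1/36556))/(-41193) = (25055/26212 - 4194*1/36556)*(-1/41193) = (25055/26212 - 2097/18278)*(-1/41193) = (201494363/239551468)*(-1/41193) = -201494363/9867843621324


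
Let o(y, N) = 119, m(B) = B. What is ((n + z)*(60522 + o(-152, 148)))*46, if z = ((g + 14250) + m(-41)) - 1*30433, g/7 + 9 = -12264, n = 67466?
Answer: -96708690134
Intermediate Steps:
g = -85911 (g = -63 + 7*(-12264) = -63 - 85848 = -85911)
z = -102135 (z = ((-85911 + 14250) - 41) - 1*30433 = (-71661 - 41) - 30433 = -71702 - 30433 = -102135)
((n + z)*(60522 + o(-152, 148)))*46 = ((67466 - 102135)*(60522 + 119))*46 = -34669*60641*46 = -2102362829*46 = -96708690134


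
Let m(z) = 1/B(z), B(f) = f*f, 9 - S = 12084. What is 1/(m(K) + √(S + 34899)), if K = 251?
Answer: -63001/90591331846823 + 23814756006*√634/90591331846823 ≈ 0.0066192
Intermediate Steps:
S = -12075 (S = 9 - 1*12084 = 9 - 12084 = -12075)
B(f) = f²
m(z) = z⁻² (m(z) = 1/(z²) = z⁻²)
1/(m(K) + √(S + 34899)) = 1/(251⁻² + √(-12075 + 34899)) = 1/(1/63001 + √22824) = 1/(1/63001 + 6*√634)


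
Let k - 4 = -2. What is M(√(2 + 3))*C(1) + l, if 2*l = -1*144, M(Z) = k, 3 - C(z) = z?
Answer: -68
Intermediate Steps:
k = 2 (k = 4 - 2 = 2)
C(z) = 3 - z
M(Z) = 2
l = -72 (l = (-1*144)/2 = (½)*(-144) = -72)
M(√(2 + 3))*C(1) + l = 2*(3 - 1*1) - 72 = 2*(3 - 1) - 72 = 2*2 - 72 = 4 - 72 = -68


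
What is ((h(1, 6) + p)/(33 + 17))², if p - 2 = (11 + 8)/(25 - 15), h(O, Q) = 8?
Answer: 14161/250000 ≈ 0.056644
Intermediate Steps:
p = 39/10 (p = 2 + (11 + 8)/(25 - 15) = 2 + 19/10 = 39/10 ≈ 3.9000)
((h(1, 6) + p)/(33 + 17))² = ((8 + 39/10)/(33 + 17))² = ((119/10)/50)² = ((119/10)*(1/50))² = (119/500)² = 14161/250000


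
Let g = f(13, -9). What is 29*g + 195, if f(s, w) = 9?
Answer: 456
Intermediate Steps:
g = 9
29*g + 195 = 29*9 + 195 = 261 + 195 = 456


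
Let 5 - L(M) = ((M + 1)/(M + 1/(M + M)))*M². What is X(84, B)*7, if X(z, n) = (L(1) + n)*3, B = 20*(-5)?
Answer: -2023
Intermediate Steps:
L(M) = 5 - M²*(1 + M)/(M + 1/(2*M)) (L(M) = 5 - (M + 1)/(M + 1/(M + M))*M² = 5 - (1 + M)/(M + 1/(2*M))*M² = 5 - M²*(1 + M)/(M + 1/(2*M)))
B = -100
X(z, n) = 11 + 3*n (X(z, n) = ((5 - 2*1³ - 2*1⁴ + 10*1²)/(1 + 2*1²) + n)*3 = ((5 - 2*1 - 2*1 + 10*1)/(1 + 2*1) + n)*3 = ((5 - 2 - 2 + 10)/(1 + 2) + n)*3 = (11/3 + n)*3 = 11 + 3*n)
X(84, B)*7 = (11 + 3*(-100))*7 = (11 - 300)*7 = -289*7 = -2023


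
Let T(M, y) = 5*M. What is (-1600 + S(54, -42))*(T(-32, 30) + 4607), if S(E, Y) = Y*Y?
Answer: 729308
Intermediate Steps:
S(E, Y) = Y²
(-1600 + S(54, -42))*(T(-32, 30) + 4607) = (-1600 + (-42)²)*(5*(-32) + 4607) = (-1600 + 1764)*(-160 + 4607) = 164*4447 = 729308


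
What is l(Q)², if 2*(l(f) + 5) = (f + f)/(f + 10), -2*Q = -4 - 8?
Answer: 1369/64 ≈ 21.391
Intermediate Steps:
Q = 6 (Q = -(-4 - 8)/2 = -½*(-12) = 6)
l(f) = -5 + f/(10 + f) (l(f) = -5 + ((f + f)/(f + 10))/2 = -5 + ((2*f)/(10 + f))/2 = -5 + (2*f/(10 + f))/2 = -5 + f/(10 + f))
l(Q)² = (2*(-25 - 2*6)/(10 + 6))² = (2*(-25 - 12)/16)² = (2*(1/16)*(-37))² = (-37/8)² = 1369/64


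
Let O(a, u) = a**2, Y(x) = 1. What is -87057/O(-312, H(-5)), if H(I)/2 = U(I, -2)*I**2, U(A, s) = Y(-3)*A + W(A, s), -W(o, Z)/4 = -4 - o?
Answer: -9673/10816 ≈ -0.89432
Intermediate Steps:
W(o, Z) = 16 + 4*o (W(o, Z) = -4*(-4 - o) = 16 + 4*o)
U(A, s) = 16 + 5*A (U(A, s) = 1*A + (16 + 4*A) = A + (16 + 4*A) = 16 + 5*A)
H(I) = 2*I**2*(16 + 5*I) (H(I) = 2*((16 + 5*I)*I**2) = 2*(I**2*(16 + 5*I)) = 2*I**2*(16 + 5*I))
-87057/O(-312, H(-5)) = -87057/((-312)**2) = -87057/97344 = -87057*1/97344 = -9673/10816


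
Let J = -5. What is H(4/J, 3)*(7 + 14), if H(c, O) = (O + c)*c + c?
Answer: -1344/25 ≈ -53.760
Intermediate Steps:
H(c, O) = c + c*(O + c) (H(c, O) = c*(O + c) + c = c + c*(O + c))
H(4/J, 3)*(7 + 14) = ((4/(-5))*(1 + 3 + 4/(-5)))*(7 + 14) = ((4*(-⅕))*(1 + 3 + 4*(-⅕)))*21 = -4*(1 + 3 - ⅘)/5*21 = -⅘*16/5*21 = -64/25*21 = -1344/25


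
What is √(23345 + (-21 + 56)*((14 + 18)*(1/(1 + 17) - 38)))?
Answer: 5*I*√6895/3 ≈ 138.39*I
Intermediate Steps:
√(23345 + (-21 + 56)*((14 + 18)*(1/(1 + 17) - 38))) = √(23345 + 35*(32*(1/18 - 38))) = √(23345 + 35*(32*(-683/18))) = √(23345 + 35*(-10928/9)) = √(23345 - 382480/9) = √(-172375/9) = 5*I*√6895/3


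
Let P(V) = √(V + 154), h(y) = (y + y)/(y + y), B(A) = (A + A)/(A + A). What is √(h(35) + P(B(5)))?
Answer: √(1 + √155) ≈ 3.6674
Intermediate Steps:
B(A) = 1 (B(A) = (2*A)/((2*A)) = (2*A)*(1/(2*A)) = 1)
h(y) = 1 (h(y) = (2*y)/((2*y)) = (2*y)*(1/(2*y)) = 1)
P(V) = √(154 + V)
√(h(35) + P(B(5))) = √(1 + √(154 + 1)) = √(1 + √155)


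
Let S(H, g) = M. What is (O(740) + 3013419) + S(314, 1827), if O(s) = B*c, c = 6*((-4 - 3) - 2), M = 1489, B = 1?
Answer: 3014854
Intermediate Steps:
c = -54 (c = 6*(-7 - 2) = 6*(-9) = -54)
S(H, g) = 1489
O(s) = -54 (O(s) = 1*(-54) = -54)
(O(740) + 3013419) + S(314, 1827) = (-54 + 3013419) + 1489 = 3013365 + 1489 = 3014854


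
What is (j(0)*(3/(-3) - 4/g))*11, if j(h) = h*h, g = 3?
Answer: 0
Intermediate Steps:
j(h) = h²
(j(0)*(3/(-3) - 4/g))*11 = (0²*(3/(-3) - 4/3))*11 = (0*(3*(-⅓) - 4*⅓))*11 = (0*(-1 - 4/3))*11 = (0*(-7/3))*11 = 0*11 = 0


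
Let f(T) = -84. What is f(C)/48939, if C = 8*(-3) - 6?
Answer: -28/16313 ≈ -0.0017164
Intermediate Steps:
C = -30 (C = -24 - 6 = -30)
f(C)/48939 = -84/48939 = -84*1/48939 = -28/16313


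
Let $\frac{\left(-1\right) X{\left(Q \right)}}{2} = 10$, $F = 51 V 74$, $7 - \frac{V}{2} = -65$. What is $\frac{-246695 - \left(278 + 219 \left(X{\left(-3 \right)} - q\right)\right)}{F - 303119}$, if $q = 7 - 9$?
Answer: $- \frac{243031}{240337} \approx -1.0112$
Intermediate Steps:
$V = 144$ ($V = 14 - -130 = 14 + 130 = 144$)
$F = 543456$ ($F = 51 \cdot 144 \cdot 74 = 7344 \cdot 74 = 543456$)
$q = -2$
$X{\left(Q \right)} = -20$ ($X{\left(Q \right)} = \left(-2\right) 10 = -20$)
$\frac{-246695 - \left(278 + 219 \left(X{\left(-3 \right)} - q\right)\right)}{F - 303119} = \frac{-246695 - \left(278 + 219 \left(-20 - -2\right)\right)}{543456 - 303119} = \frac{-246695 - \left(278 + 219 \left(-20 + 2\right)\right)}{240337} = \left(-246695 - -3664\right) \frac{1}{240337} = \left(-246695 + \left(3942 - 278\right)\right) \frac{1}{240337} = \left(-246695 + 3664\right) \frac{1}{240337} = \left(-243031\right) \frac{1}{240337} = - \frac{243031}{240337}$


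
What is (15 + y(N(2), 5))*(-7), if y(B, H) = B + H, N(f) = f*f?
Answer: -168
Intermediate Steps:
N(f) = f**2
(15 + y(N(2), 5))*(-7) = (15 + (2**2 + 5))*(-7) = (15 + (4 + 5))*(-7) = (15 + 9)*(-7) = 24*(-7) = -168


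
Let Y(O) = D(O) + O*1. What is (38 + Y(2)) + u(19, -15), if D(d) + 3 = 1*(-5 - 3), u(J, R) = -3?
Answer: 26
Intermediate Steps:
D(d) = -11 (D(d) = -3 + 1*(-5 - 3) = -3 + 1*(-8) = -3 - 8 = -11)
Y(O) = -11 + O (Y(O) = -11 + O*1 = -11 + O)
(38 + Y(2)) + u(19, -15) = (38 + (-11 + 2)) - 3 = (38 - 9) - 3 = 29 - 3 = 26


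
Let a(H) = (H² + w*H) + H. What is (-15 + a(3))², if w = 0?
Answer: 9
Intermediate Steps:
a(H) = H + H² (a(H) = (H² + 0*H) + H = (H² + 0) + H = H² + H = H + H²)
(-15 + a(3))² = (-15 + 3*(1 + 3))² = (-15 + 3*4)² = (-15 + 12)² = (-3)² = 9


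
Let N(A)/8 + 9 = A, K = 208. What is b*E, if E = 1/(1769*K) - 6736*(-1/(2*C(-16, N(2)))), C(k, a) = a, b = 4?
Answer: -154907785/643916 ≈ -240.57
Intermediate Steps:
N(A) = -72 + 8*A
E = -154907785/2575664 (E = 1/(1769*208) - 6736*(-1/(2*(-72 + 8*2))) = (1/1769)*(1/208) - 6736*(-1/(2*(-72 + 16))) = 1/367952 - 6736/((-2*(-56))) = 1/367952 - 6736/112 = 1/367952 - 6736*1/112 = 1/367952 - 421/7 = -154907785/2575664 ≈ -60.143)
b*E = 4*(-154907785/2575664) = -154907785/643916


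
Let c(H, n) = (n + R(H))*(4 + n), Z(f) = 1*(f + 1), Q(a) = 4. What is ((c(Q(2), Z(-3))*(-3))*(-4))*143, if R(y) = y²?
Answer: 48048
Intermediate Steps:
Z(f) = 1 + f (Z(f) = 1*(1 + f) = 1 + f)
c(H, n) = (4 + n)*(n + H²) (c(H, n) = (n + H²)*(4 + n) = (4 + n)*(n + H²))
((c(Q(2), Z(-3))*(-3))*(-4))*143 = ((((1 - 3)² + 4*(1 - 3) + 4*4² + (1 - 3)*4²)*(-3))*(-4))*143 = ((((-2)² + 4*(-2) + 4*16 - 2*16)*(-3))*(-4))*143 = (((4 - 8 + 64 - 32)*(-3))*(-4))*143 = ((28*(-3))*(-4))*143 = -84*(-4)*143 = 336*143 = 48048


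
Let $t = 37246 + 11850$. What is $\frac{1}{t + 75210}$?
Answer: $\frac{1}{124306} \approx 8.0447 \cdot 10^{-6}$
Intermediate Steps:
$t = 49096$
$\frac{1}{t + 75210} = \frac{1}{49096 + 75210} = \frac{1}{124306}$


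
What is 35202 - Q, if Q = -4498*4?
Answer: 53194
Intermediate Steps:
Q = -17992
35202 - Q = 35202 - 1*(-17992) = 35202 + 17992 = 53194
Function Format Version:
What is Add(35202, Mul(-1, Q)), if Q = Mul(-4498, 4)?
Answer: 53194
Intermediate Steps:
Q = -17992
Add(35202, Mul(-1, Q)) = Add(35202, Mul(-1, -17992)) = Add(35202, 17992) = 53194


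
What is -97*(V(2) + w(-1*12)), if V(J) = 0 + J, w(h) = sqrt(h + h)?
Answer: -194 - 194*I*sqrt(6) ≈ -194.0 - 475.2*I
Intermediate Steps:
w(h) = sqrt(2)*sqrt(h) (w(h) = sqrt(2*h) = sqrt(2)*sqrt(h))
V(J) = J
-97*(V(2) + w(-1*12)) = -97*(2 + sqrt(2)*sqrt(-1*12)) = -97*(2 + sqrt(2)*sqrt(-12)) = -97*(2 + sqrt(2)*(2*I*sqrt(3))) = -97*(2 + 2*I*sqrt(6)) = -194 - 194*I*sqrt(6)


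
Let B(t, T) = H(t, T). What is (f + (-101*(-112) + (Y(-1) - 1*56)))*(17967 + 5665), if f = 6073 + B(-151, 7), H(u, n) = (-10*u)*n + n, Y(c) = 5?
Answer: 659592752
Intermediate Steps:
H(u, n) = n - 10*n*u (H(u, n) = -10*n*u + n = n - 10*n*u)
B(t, T) = T*(1 - 10*t)
f = 16650 (f = 6073 + 7*(1 - 10*(-151)) = 6073 + 7*(1 + 1510) = 6073 + 7*1511 = 6073 + 10577 = 16650)
(f + (-101*(-112) + (Y(-1) - 1*56)))*(17967 + 5665) = (16650 + (-101*(-112) + (5 - 1*56)))*(17967 + 5665) = (16650 + (11312 + (5 - 56)))*23632 = (16650 + (11312 - 51))*23632 = (16650 + 11261)*23632 = 27911*23632 = 659592752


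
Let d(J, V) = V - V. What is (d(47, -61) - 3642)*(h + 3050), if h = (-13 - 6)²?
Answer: -12422862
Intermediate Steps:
h = 361 (h = (-19)² = 361)
d(J, V) = 0
(d(47, -61) - 3642)*(h + 3050) = (0 - 3642)*(361 + 3050) = -3642*3411 = -12422862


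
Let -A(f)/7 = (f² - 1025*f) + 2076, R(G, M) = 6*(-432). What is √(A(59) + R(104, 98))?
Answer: 9*√4714 ≈ 617.93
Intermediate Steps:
R(G, M) = -2592
A(f) = -14532 - 7*f² + 7175*f (A(f) = -7*((f² - 1025*f) + 2076) = -7*(2076 + f² - 1025*f) = -14532 - 7*f² + 7175*f)
√(A(59) + R(104, 98)) = √((-14532 - 7*59² + 7175*59) - 2592) = √((-14532 - 7*3481 + 423325) - 2592) = √((-14532 - 24367 + 423325) - 2592) = √(384426 - 2592) = √381834 = 9*√4714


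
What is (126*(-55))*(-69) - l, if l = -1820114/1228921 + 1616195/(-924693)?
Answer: 19392025046267/40554393 ≈ 4.7817e+5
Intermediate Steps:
l = -130945457/40554393 (l = -1820114*1/1228921 + 1616195*(-1/924693) = -1820114/1228921 - 230885/132099 = -130945457/40554393 ≈ -3.2289)
(126*(-55))*(-69) - l = (126*(-55))*(-69) - 1*(-130945457/40554393) = -6930*(-69) + 130945457/40554393 = 478170 + 130945457/40554393 = 19392025046267/40554393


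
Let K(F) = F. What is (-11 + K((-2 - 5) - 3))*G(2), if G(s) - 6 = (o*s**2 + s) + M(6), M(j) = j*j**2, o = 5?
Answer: -5124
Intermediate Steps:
M(j) = j**3
G(s) = 222 + s + 5*s**2 (G(s) = 6 + ((5*s**2 + s) + 6**3) = 6 + ((s + 5*s**2) + 216) = 6 + (216 + s + 5*s**2) = 222 + s + 5*s**2)
(-11 + K((-2 - 5) - 3))*G(2) = (-11 + ((-2 - 5) - 3))*(222 + 2 + 5*2**2) = (-11 + (-7 - 3))*(222 + 2 + 5*4) = (-11 - 10)*(222 + 2 + 20) = -21*244 = -5124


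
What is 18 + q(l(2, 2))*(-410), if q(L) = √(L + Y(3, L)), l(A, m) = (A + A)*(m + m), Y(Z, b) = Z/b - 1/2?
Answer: 18 - 205*√251/2 ≈ -1605.9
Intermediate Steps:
Y(Z, b) = -½ + Z/b (Y(Z, b) = Z/b - 1*½ = Z/b - ½ = -½ + Z/b)
l(A, m) = 4*A*m (l(A, m) = (2*A)*(2*m) = 4*A*m)
q(L) = √(L + (3 - L/2)/L)
18 + q(l(2, 2))*(-410) = 18 + (√(-2 + 4*(4*2*2) + 12/((4*2*2)))/2)*(-410) = 18 + (√(-2 + 4*16 + 12/16)/2)*(-410) = 18 + (√(-2 + 64 + 12*(1/16))/2)*(-410) = 18 + (√(-2 + 64 + ¾)/2)*(-410) = 18 + (√(251/4)/2)*(-410) = 18 + ((√251/2)/2)*(-410) = 18 + (√251/4)*(-410) = 18 - 205*√251/2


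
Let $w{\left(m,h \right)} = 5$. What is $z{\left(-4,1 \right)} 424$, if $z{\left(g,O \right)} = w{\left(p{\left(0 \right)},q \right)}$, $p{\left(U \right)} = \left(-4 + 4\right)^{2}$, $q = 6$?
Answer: $2120$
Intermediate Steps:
$p{\left(U \right)} = 0$ ($p{\left(U \right)} = 0^{2} = 0$)
$z{\left(g,O \right)} = 5$
$z{\left(-4,1 \right)} 424 = 5 \cdot 424 = 2120$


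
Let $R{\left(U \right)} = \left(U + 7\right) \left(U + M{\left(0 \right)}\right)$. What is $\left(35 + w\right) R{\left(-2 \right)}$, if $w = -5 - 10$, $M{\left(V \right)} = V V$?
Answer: $-200$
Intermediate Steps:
$M{\left(V \right)} = V^{2}$
$R{\left(U \right)} = U \left(7 + U\right)$ ($R{\left(U \right)} = \left(U + 7\right) \left(U + 0^{2}\right) = \left(7 + U\right) \left(U + 0\right) = \left(7 + U\right) U = U \left(7 + U\right)$)
$w = -15$ ($w = -5 - 10 = -15$)
$\left(35 + w\right) R{\left(-2 \right)} = \left(35 - 15\right) \left(- 2 \left(7 - 2\right)\right) = 20 \left(\left(-2\right) 5\right) = 20 \left(-10\right) = -200$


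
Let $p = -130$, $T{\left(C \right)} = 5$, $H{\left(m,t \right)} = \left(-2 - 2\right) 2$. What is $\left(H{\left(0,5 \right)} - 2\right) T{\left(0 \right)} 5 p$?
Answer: $32500$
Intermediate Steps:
$H{\left(m,t \right)} = -8$ ($H{\left(m,t \right)} = \left(-4\right) 2 = -8$)
$\left(H{\left(0,5 \right)} - 2\right) T{\left(0 \right)} 5 p = \left(-8 - 2\right) 5 \cdot 5 \left(-130\right) = \left(-10\right) 25 \left(-130\right) = \left(-250\right) \left(-130\right) = 32500$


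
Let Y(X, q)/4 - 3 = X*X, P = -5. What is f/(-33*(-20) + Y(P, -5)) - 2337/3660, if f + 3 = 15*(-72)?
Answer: -240331/117730 ≈ -2.0414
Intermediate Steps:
Y(X, q) = 12 + 4*X**2 (Y(X, q) = 12 + 4*(X*X) = 12 + 4*X**2)
f = -1083 (f = -3 + 15*(-72) = -3 - 1080 = -1083)
f/(-33*(-20) + Y(P, -5)) - 2337/3660 = -1083/(-33*(-20) + (12 + 4*(-5)**2)) - 2337/3660 = -1083/(660 + (12 + 4*25)) - 2337*1/3660 = -1083/(660 + (12 + 100)) - 779/1220 = -1083/(660 + 112) - 779/1220 = -1083/772 - 779/1220 = -240331/117730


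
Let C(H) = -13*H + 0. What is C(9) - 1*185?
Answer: -302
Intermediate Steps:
C(H) = -13*H
C(9) - 1*185 = -13*9 - 1*185 = -117 - 185 = -302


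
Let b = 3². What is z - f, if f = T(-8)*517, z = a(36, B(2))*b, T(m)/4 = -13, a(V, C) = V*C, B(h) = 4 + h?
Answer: 28828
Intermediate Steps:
a(V, C) = C*V
T(m) = -52 (T(m) = 4*(-13) = -52)
b = 9
z = 1944 (z = ((4 + 2)*36)*9 = (6*36)*9 = 216*9 = 1944)
f = -26884 (f = -52*517 = -26884)
z - f = 1944 - 1*(-26884) = 1944 + 26884 = 28828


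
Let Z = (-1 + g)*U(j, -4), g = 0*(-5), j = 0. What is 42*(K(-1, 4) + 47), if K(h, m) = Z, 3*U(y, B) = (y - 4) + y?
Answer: 2030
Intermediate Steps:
g = 0
U(y, B) = -4/3 + 2*y/3 (U(y, B) = ((y - 4) + y)/3 = ((-4 + y) + y)/3 = (-4 + 2*y)/3 = -4/3 + 2*y/3)
Z = 4/3 (Z = (-1 + 0)*(-4/3 + (2/3)*0) = -(-4/3 + 0) = -1*(-4/3) = 4/3 ≈ 1.3333)
K(h, m) = 4/3
42*(K(-1, 4) + 47) = 42*(4/3 + 47) = 42*(145/3) = 2030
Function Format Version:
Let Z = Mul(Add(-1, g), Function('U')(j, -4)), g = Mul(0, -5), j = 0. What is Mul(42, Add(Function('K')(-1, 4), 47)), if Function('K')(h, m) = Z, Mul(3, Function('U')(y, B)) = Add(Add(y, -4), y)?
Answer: 2030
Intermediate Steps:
g = 0
Function('U')(y, B) = Add(Rational(-4, 3), Mul(Rational(2, 3), y)) (Function('U')(y, B) = Mul(Rational(1, 3), Add(Add(y, -4), y)) = Mul(Rational(1, 3), Add(Add(-4, y), y)) = Mul(Rational(1, 3), Add(-4, Mul(2, y))) = Add(Rational(-4, 3), Mul(Rational(2, 3), y)))
Z = Rational(4, 3) (Z = Mul(Add(-1, 0), Add(Rational(-4, 3), Mul(Rational(2, 3), 0))) = Mul(-1, Add(Rational(-4, 3), 0)) = Mul(-1, Rational(-4, 3)) = Rational(4, 3) ≈ 1.3333)
Function('K')(h, m) = Rational(4, 3)
Mul(42, Add(Function('K')(-1, 4), 47)) = Mul(42, Add(Rational(4, 3), 47)) = Mul(42, Rational(145, 3)) = 2030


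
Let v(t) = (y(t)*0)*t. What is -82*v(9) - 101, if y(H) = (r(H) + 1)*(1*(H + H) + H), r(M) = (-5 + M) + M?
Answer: -101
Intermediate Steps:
r(M) = -5 + 2*M
y(H) = 3*H*(-4 + 2*H) (y(H) = ((-5 + 2*H) + 1)*(1*(H + H) + H) = (-4 + 2*H)*(1*(2*H) + H) = (-4 + 2*H)*(2*H + H) = (-4 + 2*H)*(3*H) = 3*H*(-4 + 2*H))
v(t) = 0 (v(t) = ((6*t*(-2 + t))*0)*t = 0*t = 0)
-82*v(9) - 101 = -82*0 - 101 = 0 - 101 = -101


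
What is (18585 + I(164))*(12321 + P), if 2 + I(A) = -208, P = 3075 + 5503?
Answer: 384019125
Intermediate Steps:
P = 8578
I(A) = -210 (I(A) = -2 - 208 = -210)
(18585 + I(164))*(12321 + P) = (18585 - 210)*(12321 + 8578) = 18375*20899 = 384019125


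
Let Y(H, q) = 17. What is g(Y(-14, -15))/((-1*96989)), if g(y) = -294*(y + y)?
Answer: 9996/96989 ≈ 0.10306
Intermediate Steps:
g(y) = -588*y
g(Y(-14, -15))/((-1*96989)) = (-588*17)/((-1*96989)) = -9996/(-96989) = -9996*(-1/96989) = 9996/96989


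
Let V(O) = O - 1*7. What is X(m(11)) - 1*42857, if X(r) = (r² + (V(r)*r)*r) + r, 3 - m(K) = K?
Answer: -43761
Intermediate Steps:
V(O) = -7 + O (V(O) = O - 7 = -7 + O)
m(K) = 3 - K
X(r) = r + r² + r²*(-7 + r) (X(r) = (r² + ((-7 + r)*r)*r) + r = (r² + (r*(-7 + r))*r) + r = (r² + r²*(-7 + r)) + r = r + r² + r²*(-7 + r))
X(m(11)) - 1*42857 = (3 - 1*11)*(1 + (3 - 1*11) + (3 - 1*11)*(-7 + (3 - 1*11))) - 1*42857 = (3 - 11)*(1 + (3 - 11) + (3 - 11)*(-7 + (3 - 11))) - 42857 = -8*(1 - 8 - 8*(-7 - 8)) - 42857 = -8*(1 - 8 - 8*(-15)) - 42857 = -8*(1 - 8 + 120) - 42857 = -8*113 - 42857 = -904 - 42857 = -43761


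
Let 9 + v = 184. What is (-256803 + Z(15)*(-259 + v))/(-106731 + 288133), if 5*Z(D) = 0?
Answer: -256803/181402 ≈ -1.4157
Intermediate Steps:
v = 175 (v = -9 + 184 = 175)
Z(D) = 0 (Z(D) = (1/5)*0 = 0)
(-256803 + Z(15)*(-259 + v))/(-106731 + 288133) = (-256803 + 0*(-259 + 175))/(-106731 + 288133) = (-256803 + 0*(-84))/181402 = (-256803 + 0)*(1/181402) = -256803*1/181402 = -256803/181402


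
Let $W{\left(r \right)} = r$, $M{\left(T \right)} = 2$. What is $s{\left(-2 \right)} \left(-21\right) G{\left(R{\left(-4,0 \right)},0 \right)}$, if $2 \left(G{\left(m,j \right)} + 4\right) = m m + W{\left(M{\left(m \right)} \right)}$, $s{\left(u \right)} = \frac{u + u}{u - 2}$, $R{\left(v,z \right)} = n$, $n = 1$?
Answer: $\frac{105}{2} \approx 52.5$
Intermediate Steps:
$R{\left(v,z \right)} = 1$
$s{\left(u \right)} = \frac{2 u}{-2 + u}$
$G{\left(m,j \right)} = -3 + \frac{m^{2}}{2}$ ($G{\left(m,j \right)} = -4 + \frac{m m + 2}{2} = -4 + \frac{m^{2} + 2}{2} = -4 + \frac{2 + m^{2}}{2} = -4 + \left(1 + \frac{m^{2}}{2}\right) = -3 + \frac{m^{2}}{2}$)
$s{\left(-2 \right)} \left(-21\right) G{\left(R{\left(-4,0 \right)},0 \right)} = 2 \left(-2\right) \frac{1}{-2 - 2} \left(-21\right) \left(-3 + \frac{1^{2}}{2}\right) = 2 \left(-2\right) \frac{1}{-4} \left(-21\right) \left(-3 + \frac{1}{2} \cdot 1\right) = 2 \left(-2\right) \left(- \frac{1}{4}\right) \left(-21\right) \left(-3 + \frac{1}{2}\right) = 1 \left(-21\right) \left(- \frac{5}{2}\right) = \left(-21\right) \left(- \frac{5}{2}\right) = \frac{105}{2}$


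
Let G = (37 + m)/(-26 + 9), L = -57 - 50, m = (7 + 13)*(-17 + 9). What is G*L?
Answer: -13161/17 ≈ -774.18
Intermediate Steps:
m = -160 (m = 20*(-8) = -160)
L = -107
G = 123/17 (G = (37 - 160)/(-26 + 9) = -123/(-17) = -123*(-1/17) = 123/17 ≈ 7.2353)
G*L = (123/17)*(-107) = -13161/17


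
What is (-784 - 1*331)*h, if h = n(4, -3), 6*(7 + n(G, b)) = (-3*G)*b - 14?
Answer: 11150/3 ≈ 3716.7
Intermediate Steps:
n(G, b) = -28/3 - G*b/2 (n(G, b) = -7 + ((-3*G)*b - 14)/6 = -7 + (-3*G*b - 14)/6 = -7 + (-14 - 3*G*b)/6 = -7 + (-7/3 - G*b/2) = -28/3 - G*b/2)
h = -10/3 (h = -28/3 - ½*4*(-3) = -28/3 + 6 = -10/3 ≈ -3.3333)
(-784 - 1*331)*h = (-784 - 1*331)*(-10/3) = (-784 - 331)*(-10/3) = -1115*(-10/3) = 11150/3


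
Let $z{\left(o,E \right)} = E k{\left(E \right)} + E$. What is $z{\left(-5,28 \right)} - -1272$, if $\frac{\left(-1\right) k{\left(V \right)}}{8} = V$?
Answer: $-4972$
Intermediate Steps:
$k{\left(V \right)} = - 8 V$
$z{\left(o,E \right)} = E - 8 E^{2}$ ($z{\left(o,E \right)} = E \left(- 8 E\right) + E = - 8 E^{2} + E = E - 8 E^{2}$)
$z{\left(-5,28 \right)} - -1272 = 28 \left(1 - 224\right) - -1272 = 28 \left(1 - 224\right) + 1272 = 28 \left(-223\right) + 1272 = -6244 + 1272 = -4972$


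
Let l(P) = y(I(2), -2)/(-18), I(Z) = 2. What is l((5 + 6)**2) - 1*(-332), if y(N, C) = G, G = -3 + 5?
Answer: 2987/9 ≈ 331.89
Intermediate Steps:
G = 2
y(N, C) = 2
l(P) = -1/9 (l(P) = 2/(-18) = 2*(-1/18) = -1/9)
l((5 + 6)**2) - 1*(-332) = -1/9 - 1*(-332) = -1/9 + 332 = 2987/9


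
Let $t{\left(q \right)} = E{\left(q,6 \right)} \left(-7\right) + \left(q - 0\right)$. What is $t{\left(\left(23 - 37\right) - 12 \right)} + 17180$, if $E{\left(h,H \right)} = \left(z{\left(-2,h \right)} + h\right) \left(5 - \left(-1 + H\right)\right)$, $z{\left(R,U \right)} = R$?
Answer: $17154$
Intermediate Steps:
$E{\left(h,H \right)} = \left(-2 + h\right) \left(6 - H\right)$ ($E{\left(h,H \right)} = \left(-2 + h\right) \left(5 - \left(-1 + H\right)\right) = \left(-2 + h\right) \left(6 - H\right)$)
$t{\left(q \right)} = q$ ($t{\left(q \right)} = \left(-12 + 2 \cdot 6 + 6 q - 6 q\right) \left(-7\right) + \left(q - 0\right) = \left(-12 + 12 + 6 q - 6 q\right) \left(-7\right) + \left(q + 0\right) = 0 \left(-7\right) + q = 0 + q = q$)
$t{\left(\left(23 - 37\right) - 12 \right)} + 17180 = \left(\left(23 - 37\right) - 12\right) + 17180 = \left(-14 - 12\right) + 17180 = -26 + 17180 = 17154$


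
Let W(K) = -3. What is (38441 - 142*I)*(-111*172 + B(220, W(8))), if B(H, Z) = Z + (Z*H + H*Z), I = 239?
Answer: -91928745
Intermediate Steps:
B(H, Z) = Z + 2*H*Z (B(H, Z) = Z + (H*Z + H*Z) = Z + 2*H*Z)
(38441 - 142*I)*(-111*172 + B(220, W(8))) = (38441 - 142*239)*(-111*172 - 3*(1 + 2*220)) = (38441 - 33938)*(-19092 - 3*(1 + 440)) = 4503*(-19092 - 3*441) = 4503*(-19092 - 1323) = 4503*(-20415) = -91928745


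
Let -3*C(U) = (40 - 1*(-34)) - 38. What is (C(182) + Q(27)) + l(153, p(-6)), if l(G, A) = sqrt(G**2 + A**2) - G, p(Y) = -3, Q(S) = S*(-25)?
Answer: -840 + 3*sqrt(2602) ≈ -686.97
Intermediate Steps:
Q(S) = -25*S
C(U) = -12 (C(U) = -((40 - 1*(-34)) - 38)/3 = -((40 + 34) - 38)/3 = -(74 - 38)/3 = -1/3*36 = -12)
l(G, A) = sqrt(A**2 + G**2) - G
(C(182) + Q(27)) + l(153, p(-6)) = (-12 - 25*27) + (sqrt((-3)**2 + 153**2) - 1*153) = (-12 - 675) + (sqrt(9 + 23409) - 153) = -687 + (sqrt(23418) - 153) = -687 + (3*sqrt(2602) - 153) = -687 + (-153 + 3*sqrt(2602)) = -840 + 3*sqrt(2602)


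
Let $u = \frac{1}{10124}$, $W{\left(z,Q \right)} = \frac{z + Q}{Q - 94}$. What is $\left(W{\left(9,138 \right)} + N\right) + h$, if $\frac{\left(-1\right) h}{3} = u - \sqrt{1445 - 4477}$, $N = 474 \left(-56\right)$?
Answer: $- \frac{738918498}{27841} + 6 i \sqrt{758} \approx -26541.0 + 165.19 i$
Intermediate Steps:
$N = -26544$
$W{\left(z,Q \right)} = \frac{Q + z}{-94 + Q}$
$u = \frac{1}{10124} \approx 9.8775 \cdot 10^{-5}$
$h = - \frac{3}{10124} + 6 i \sqrt{758}$ ($h = - 3 \left(\frac{1}{10124} - \sqrt{1445 - 4477}\right) = - 3 \left(\frac{1}{10124} - \sqrt{-3032}\right) = - 3 \left(\frac{1}{10124} - 2 i \sqrt{758}\right) = - \frac{3}{10124} + 6 i \sqrt{758} \approx -0.00029633 + 165.19 i$)
$\left(W{\left(9,138 \right)} + N\right) + h = \left(\frac{138 + 9}{-94 + 138} - 26544\right) - \left(\frac{3}{10124} - 6 i \sqrt{758}\right) = \left(\frac{1}{44} \cdot 147 - 26544\right) - \left(\frac{3}{10124} - 6 i \sqrt{758}\right) = \left(\frac{147}{44} - 26544\right) - \left(\frac{3}{10124} - 6 i \sqrt{758}\right) = - \frac{1167789}{44} - \left(\frac{3}{10124} - 6 i \sqrt{758}\right) = - \frac{738918498}{27841} + 6 i \sqrt{758}$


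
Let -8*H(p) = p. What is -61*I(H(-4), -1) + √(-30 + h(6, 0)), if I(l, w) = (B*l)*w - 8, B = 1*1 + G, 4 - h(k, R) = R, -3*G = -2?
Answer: 3233/6 + I*√26 ≈ 538.83 + 5.099*I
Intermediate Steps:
G = ⅔ (G = -⅓*(-2) = ⅔ ≈ 0.66667)
h(k, R) = 4 - R
H(p) = -p/8
B = 5/3 (B = 1*1 + ⅔ = 1 + ⅔ = 5/3 ≈ 1.6667)
I(l, w) = -8 + 5*l*w/3 (I(l, w) = (5*l/3)*w - 8 = 5*l*w/3 - 8 = -8 + 5*l*w/3)
-61*I(H(-4), -1) + √(-30 + h(6, 0)) = -61*(-8 + (5/3)*(-⅛*(-4))*(-1)) + √(-30 + (4 - 1*0)) = -61*(-8 + (5/3)*(½)*(-1)) + √(-30 + (4 + 0)) = -61*(-8 - ⅚) + √(-30 + 4) = -61*(-53/6) + √(-26) = 3233/6 + I*√26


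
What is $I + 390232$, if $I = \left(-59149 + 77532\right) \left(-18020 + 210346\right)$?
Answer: $3535919090$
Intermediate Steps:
$I = 3535528858$ ($I = 18383 \cdot 192326 = 3535528858$)
$I + 390232 = 3535528858 + 390232 = 3535919090$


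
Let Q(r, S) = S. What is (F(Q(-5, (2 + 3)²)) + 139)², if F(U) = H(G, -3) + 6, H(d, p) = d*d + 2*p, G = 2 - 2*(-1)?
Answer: 24025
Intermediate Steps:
G = 4 (G = 2 + 2 = 4)
H(d, p) = d² + 2*p
F(U) = 16 (F(U) = (4² + 2*(-3)) + 6 = (16 - 6) + 6 = 10 + 6 = 16)
(F(Q(-5, (2 + 3)²)) + 139)² = (16 + 139)² = 155² = 24025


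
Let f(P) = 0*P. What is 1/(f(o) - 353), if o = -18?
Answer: -1/353 ≈ -0.0028329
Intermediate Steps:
f(P) = 0
1/(f(o) - 353) = 1/(0 - 353) = 1/(-353) = -1/353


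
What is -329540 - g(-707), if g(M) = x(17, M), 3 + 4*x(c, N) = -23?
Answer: -659067/2 ≈ -3.2953e+5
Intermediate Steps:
x(c, N) = -13/2 (x(c, N) = -¾ + (¼)*(-23) = -¾ - 23/4 = -13/2)
g(M) = -13/2
-329540 - g(-707) = -329540 - 1*(-13/2) = -329540 + 13/2 = -659067/2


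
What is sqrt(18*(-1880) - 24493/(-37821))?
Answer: I*sqrt(987852215463)/5403 ≈ 183.95*I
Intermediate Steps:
sqrt(18*(-1880) - 24493/(-37821)) = sqrt(-33840 - 24493*(-1/37821)) = sqrt(-33840 + 3499/5403) = sqrt(-182834021/5403) = I*sqrt(987852215463)/5403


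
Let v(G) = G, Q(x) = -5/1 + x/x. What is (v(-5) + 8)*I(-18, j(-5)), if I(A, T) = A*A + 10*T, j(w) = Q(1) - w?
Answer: 1002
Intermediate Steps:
Q(x) = -4 (Q(x) = -5*1 + 1 = -5 + 1 = -4)
j(w) = -4 - w
I(A, T) = A**2 + 10*T
(v(-5) + 8)*I(-18, j(-5)) = (-5 + 8)*((-18)**2 + 10*(-4 - 1*(-5))) = 3*(324 + 10*(-4 + 5)) = 3*(324 + 10*1) = 3*(324 + 10) = 3*334 = 1002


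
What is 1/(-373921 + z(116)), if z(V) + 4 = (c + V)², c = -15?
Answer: -1/363724 ≈ -2.7493e-6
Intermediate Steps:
z(V) = -4 + (-15 + V)²
1/(-373921 + z(116)) = 1/(-373921 + (-4 + (-15 + 116)²)) = 1/(-373921 + (-4 + 101²)) = 1/(-373921 + (-4 + 10201)) = 1/(-373921 + 10197) = 1/(-363724) = -1/363724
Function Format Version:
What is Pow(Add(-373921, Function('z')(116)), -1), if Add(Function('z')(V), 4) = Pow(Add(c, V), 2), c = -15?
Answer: Rational(-1, 363724) ≈ -2.7493e-6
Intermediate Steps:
Function('z')(V) = Add(-4, Pow(Add(-15, V), 2))
Pow(Add(-373921, Function('z')(116)), -1) = Pow(Add(-373921, Add(-4, Pow(Add(-15, 116), 2))), -1) = Pow(Add(-373921, Add(-4, Pow(101, 2))), -1) = Pow(Add(-373921, Add(-4, 10201)), -1) = Pow(Add(-373921, 10197), -1) = Pow(-363724, -1) = Rational(-1, 363724)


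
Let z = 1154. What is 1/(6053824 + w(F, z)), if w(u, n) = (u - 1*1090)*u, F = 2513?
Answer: 1/9629823 ≈ 1.0384e-7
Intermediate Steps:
w(u, n) = u*(-1090 + u) (w(u, n) = (u - 1090)*u = (-1090 + u)*u = u*(-1090 + u))
1/(6053824 + w(F, z)) = 1/(6053824 + 2513*(-1090 + 2513)) = 1/(6053824 + 2513*1423) = 1/(6053824 + 3575999) = 1/9629823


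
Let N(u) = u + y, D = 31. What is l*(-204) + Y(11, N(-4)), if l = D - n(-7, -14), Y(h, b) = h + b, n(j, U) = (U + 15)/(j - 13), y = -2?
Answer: -31646/5 ≈ -6329.2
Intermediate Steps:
n(j, U) = (15 + U)/(-13 + j)
N(u) = -2 + u (N(u) = u - 2 = -2 + u)
Y(h, b) = b + h
l = 621/20 (l = 31 - (15 - 14)/(-13 - 7) = 31 - 1/(-20) = 31 - (-1)/20 = 31 - 1*(-1/20) = 31 + 1/20 = 621/20 ≈ 31.050)
l*(-204) + Y(11, N(-4)) = (621/20)*(-204) + ((-2 - 4) + 11) = -31671/5 + (-6 + 11) = -31671/5 + 5 = -31646/5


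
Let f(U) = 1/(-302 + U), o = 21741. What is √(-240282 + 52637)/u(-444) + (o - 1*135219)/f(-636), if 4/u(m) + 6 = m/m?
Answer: 106442364 - 5*I*√187645/4 ≈ 1.0644e+8 - 541.48*I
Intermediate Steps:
u(m) = -⅘ (u(m) = 4/(-6 + m/m) = 4/(-6 + 1) = 4/(-5) = 4*(-⅕) = -⅘)
√(-240282 + 52637)/u(-444) + (o - 1*135219)/f(-636) = √(-240282 + 52637)/(-⅘) + (21741 - 1*135219)/(1/(-302 - 636)) = √(-187645)*(-5/4) + (21741 - 135219)/(1/(-938)) = (I*√187645)*(-5/4) - 113478/(-1/938) = -5*I*√187645/4 - 113478*(-938) = -5*I*√187645/4 + 106442364 = 106442364 - 5*I*√187645/4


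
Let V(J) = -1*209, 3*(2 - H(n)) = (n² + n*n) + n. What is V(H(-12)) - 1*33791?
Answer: -34000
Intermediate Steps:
H(n) = 2 - 2*n²/3 - n/3 (H(n) = 2 - ((n² + n*n) + n)/3 = 2 - ((n² + n²) + n)/3 = 2 - (2*n² + n)/3 = 2 - (n + 2*n²)/3 = 2 + (-2*n²/3 - n/3) = 2 - 2*n²/3 - n/3)
V(J) = -209
V(H(-12)) - 1*33791 = -209 - 1*33791 = -209 - 33791 = -34000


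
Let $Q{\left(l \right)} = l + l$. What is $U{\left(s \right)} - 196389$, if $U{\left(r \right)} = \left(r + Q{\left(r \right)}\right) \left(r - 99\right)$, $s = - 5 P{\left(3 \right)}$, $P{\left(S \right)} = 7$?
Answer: $-182319$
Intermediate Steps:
$Q{\left(l \right)} = 2 l$
$s = -35$ ($s = \left(-5\right) 7 = -35$)
$U{\left(r \right)} = 3 r \left(-99 + r\right)$ ($U{\left(r \right)} = \left(r + 2 r\right) \left(r - 99\right) = 3 r \left(-99 + r\right)$)
$U{\left(s \right)} - 196389 = 3 \left(-35\right) \left(-99 - 35\right) - 196389 = 3 \left(-35\right) \left(-134\right) - 196389 = 14070 - 196389 = -182319$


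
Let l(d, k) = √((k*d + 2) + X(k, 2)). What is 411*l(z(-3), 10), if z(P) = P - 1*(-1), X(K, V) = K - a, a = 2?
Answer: 411*I*√10 ≈ 1299.7*I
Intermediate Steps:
X(K, V) = -2 + K (X(K, V) = K - 1*2 = K - 2 = -2 + K)
z(P) = 1 + P (z(P) = P + 1 = 1 + P)
l(d, k) = √(k + d*k) (l(d, k) = √((k*d + 2) + (-2 + k)) = √((d*k + 2) + (-2 + k)) = √((2 + d*k) + (-2 + k)) = √(k + d*k))
411*l(z(-3), 10) = 411*√(10*(1 + (1 - 3))) = 411*√(10*(1 - 2)) = 411*√(10*(-1)) = 411*√(-10) = 411*(I*√10) = 411*I*√10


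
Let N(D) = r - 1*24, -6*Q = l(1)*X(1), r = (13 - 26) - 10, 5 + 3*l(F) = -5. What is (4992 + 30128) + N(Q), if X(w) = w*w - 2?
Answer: 35073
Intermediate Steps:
l(F) = -10/3 (l(F) = -5/3 + (⅓)*(-5) = -5/3 - 5/3 = -10/3)
X(w) = -2 + w² (X(w) = w² - 2 = -2 + w²)
r = -23 (r = -13 - 10 = -23)
Q = -5/9 (Q = -(-5)*(-2 + 1²)/9 = -(-5)*(-2 + 1)/9 = -(-5)*(-1)/9 = -⅙*10/3 = -5/9 ≈ -0.55556)
N(D) = -47 (N(D) = -23 - 1*24 = -23 - 24 = -47)
(4992 + 30128) + N(Q) = (4992 + 30128) - 47 = 35120 - 47 = 35073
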